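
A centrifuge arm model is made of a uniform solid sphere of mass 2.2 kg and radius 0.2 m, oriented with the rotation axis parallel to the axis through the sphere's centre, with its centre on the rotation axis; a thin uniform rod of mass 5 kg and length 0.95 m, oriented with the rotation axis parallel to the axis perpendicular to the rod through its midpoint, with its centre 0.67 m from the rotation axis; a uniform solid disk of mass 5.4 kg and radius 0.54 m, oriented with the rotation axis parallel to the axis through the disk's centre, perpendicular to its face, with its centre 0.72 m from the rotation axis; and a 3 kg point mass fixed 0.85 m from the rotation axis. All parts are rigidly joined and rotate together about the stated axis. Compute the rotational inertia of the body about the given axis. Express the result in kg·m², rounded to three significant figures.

8.41

Solid sphere: I_cm = (2/5)MR² = (2/5)(2.2)(0.2)² = 0.0352 kg·m²; axis through the centre, so I = 0.0352 kg·m².
Thin rod: I_cm = (1/12)ML² = (1/12)(5)(0.95)² = 0.37604 kg·m²; centre at d = 0.67 m, so I = I_cm + Md² gives I = 0.37604 + (5)(0.67)² = 2.6205 kg·m².
Solid disk: I_cm = (1/2)MR² = (1/2)(5.4)(0.54)² = 0.78732 kg·m²; centre at d = 0.72 m, so I = I_cm + Md² gives I = 0.78732 + (5.4)(0.72)² = 3.5867 kg·m².
Point mass: I_cm = 0; centre at d = 0.85 m, so I = I_cm + Md² gives I = 0 + (3)(0.85)² = 2.1675 kg·m².
Total I = 0.0352 + 2.6205 + 3.5867 + 2.1675 = 8.4099 kg·m².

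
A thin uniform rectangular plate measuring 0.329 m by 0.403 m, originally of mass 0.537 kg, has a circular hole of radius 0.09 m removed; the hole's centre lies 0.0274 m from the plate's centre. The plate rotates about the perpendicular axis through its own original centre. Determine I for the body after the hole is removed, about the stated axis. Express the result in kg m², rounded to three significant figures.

0.0116

Unpierced body about its centre: I₀ = (1/12)M(a²+b²) = (1/12)(0.537)[(0.329)² + (0.403)²] = 0.012112 kg m².
The removed disk has mass m = M·πr²/(ab) = (0.537)·π(0.09)²/(0.329·0.403) = 0.10306 kg (same uniform areal density).
Its moment of inertia about the rotation axis (parallel-axis theorem): I_hole = (1/2)mr² + md² = (1/2)(0.10306)(0.09)² + (0.10306)(0.0274)² = 0.00049479 kg m².
Treating the hole as negative mass, I = I₀ − I_hole = 0.012112 − 0.00049479 = 0.011617 kg m².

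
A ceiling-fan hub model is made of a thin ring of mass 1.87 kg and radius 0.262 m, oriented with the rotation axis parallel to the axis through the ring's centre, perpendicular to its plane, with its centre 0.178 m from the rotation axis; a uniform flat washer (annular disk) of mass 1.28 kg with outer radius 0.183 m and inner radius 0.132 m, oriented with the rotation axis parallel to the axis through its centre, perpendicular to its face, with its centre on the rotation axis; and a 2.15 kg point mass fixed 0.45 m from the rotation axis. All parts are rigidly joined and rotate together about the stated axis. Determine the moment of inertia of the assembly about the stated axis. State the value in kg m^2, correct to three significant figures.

0.656

Thin ring: I_cm = MR² = (1.87)(0.262)² = 0.12836 kg m^2; centre at d = 0.178 m, so the parallel axis theorem gives I = 0.12836 + (1.87)(0.178)² = 0.18761 kg m^2.
Annular disk: I_cm = (1/2)M(R²+r²) = (1/2)(1.28)[(0.183)² + (0.132)²] = 0.032584 kg m^2; axis through the centre, so I = 0.032584 kg m^2.
Point mass: I_cm = 0; centre at d = 0.45 m, so the parallel axis theorem gives I = 0 + (2.15)(0.45)² = 0.43538 kg m^2.
Total I = 0.18761 + 0.032584 + 0.43538 = 0.65557 kg m^2.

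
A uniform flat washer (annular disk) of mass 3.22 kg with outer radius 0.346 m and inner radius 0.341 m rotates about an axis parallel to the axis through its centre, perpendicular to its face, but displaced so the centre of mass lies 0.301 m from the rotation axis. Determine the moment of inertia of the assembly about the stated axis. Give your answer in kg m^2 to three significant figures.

I_cm = (1/2)M(R²+r²) = (1/2)(3.22)[(0.346)² + (0.341)²] = 0.37996 kg m^2; centre at d = 0.301 m, so I = I_cm + Md² gives I = 0.37996 + (3.22)(0.301)² = 0.67169 kg m^2.

0.672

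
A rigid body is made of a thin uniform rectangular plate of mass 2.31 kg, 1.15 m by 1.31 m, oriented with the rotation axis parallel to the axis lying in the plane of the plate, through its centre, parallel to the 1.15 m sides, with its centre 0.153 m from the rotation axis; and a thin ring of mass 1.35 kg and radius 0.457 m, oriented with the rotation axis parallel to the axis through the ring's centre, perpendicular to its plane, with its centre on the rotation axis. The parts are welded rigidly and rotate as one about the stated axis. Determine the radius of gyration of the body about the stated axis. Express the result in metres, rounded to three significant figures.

Rectangular plate: I_cm = (1/12)Mb² = (1/12)(2.31)(1.31)² = 0.33035 kg·m²; centre at d = 0.153 m, so the parallel axis theorem gives I = 0.33035 + (2.31)(0.153)² = 0.38442 kg·m².
Thin ring: I_cm = MR² = (1.35)(0.457)² = 0.28195 kg·m²; axis through the centre, so I = 0.28195 kg·m².
Total I = 0.66637 kg·m²; total mass M = 3.66 kg.
k = √(I/M) = √(0.66637/3.66) = 0.42669 m.

0.427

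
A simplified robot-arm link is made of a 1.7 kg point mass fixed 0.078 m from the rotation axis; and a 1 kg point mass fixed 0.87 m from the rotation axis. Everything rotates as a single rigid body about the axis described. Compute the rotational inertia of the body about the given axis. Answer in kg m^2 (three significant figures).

0.767

Point mass: I_cm = 0; centre at d = 0.078 m, so I = I_cm + Md² gives I = 0 + (1.7)(0.078)² = 0.010343 kg m^2.
Point mass: I_cm = 0; centre at d = 0.87 m, so I = I_cm + Md² gives I = 0 + (1)(0.87)² = 0.7569 kg m^2.
Total I = 0.010343 + 0.7569 = 0.76724 kg m^2.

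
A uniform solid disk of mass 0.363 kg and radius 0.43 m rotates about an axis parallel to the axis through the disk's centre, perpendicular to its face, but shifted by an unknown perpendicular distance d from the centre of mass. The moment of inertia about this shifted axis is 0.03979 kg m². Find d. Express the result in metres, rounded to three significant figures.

0.131

About the centre-of-mass axis, I_cm = (1/2)MR² = (1/2)(0.363)(0.43)² = 0.033559 kg m².
Parallel axis theorem: I = I_cm + Md², so Md² = 0.03979 − 0.033559 = 0.0062307 kg m².
d = √(0.0062307 / 0.363) = 0.13101 m.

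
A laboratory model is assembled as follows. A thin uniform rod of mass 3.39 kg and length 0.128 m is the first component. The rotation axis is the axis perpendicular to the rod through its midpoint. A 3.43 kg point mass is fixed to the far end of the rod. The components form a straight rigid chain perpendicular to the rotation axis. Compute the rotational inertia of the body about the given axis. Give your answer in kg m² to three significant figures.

0.0187

Thin rod: I_cm = (1/12)ML² = (1/12)(3.39)(0.128)² = 0.0046285 kg m²; axis through the centre, so I = 0.0046285 kg m².
Point mass: I_cm = 0; centre at d = 0.064 m, so the parallel axis theorem gives I = 0 + (3.43)(0.064)² = 0.014049 kg m².
Total I = 0.0046285 + 0.014049 = 0.018678 kg m².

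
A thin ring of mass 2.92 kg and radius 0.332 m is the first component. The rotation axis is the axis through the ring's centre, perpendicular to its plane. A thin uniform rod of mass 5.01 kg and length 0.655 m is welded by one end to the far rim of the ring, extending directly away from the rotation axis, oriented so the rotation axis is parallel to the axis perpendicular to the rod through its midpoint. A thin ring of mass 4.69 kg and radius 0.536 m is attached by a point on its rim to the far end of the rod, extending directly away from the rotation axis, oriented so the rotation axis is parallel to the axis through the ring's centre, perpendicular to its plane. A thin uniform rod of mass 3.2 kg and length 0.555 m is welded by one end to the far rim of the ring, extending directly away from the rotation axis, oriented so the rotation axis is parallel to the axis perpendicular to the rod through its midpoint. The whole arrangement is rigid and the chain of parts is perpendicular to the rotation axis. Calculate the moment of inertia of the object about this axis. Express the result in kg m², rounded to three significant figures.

32.5

Thin ring: I_cm = MR² = (2.92)(0.332)² = 0.32185 kg m²; axis through the centre, so I = 0.32185 kg m².
Thin rod: I_cm = (1/12)ML² = (1/12)(5.01)(0.655)² = 0.17912 kg m²; centre at d = 0.332 + 0.3275 = 0.6595 m, so the parallel axis theorem gives I = 0.17912 + (5.01)(0.6595)² = 2.3582 kg m².
Thin ring: I_cm = MR² = (4.69)(0.536)² = 1.3474 kg m²; centre at d = 0.332 + 0.3275 + 0.3275 + 0.536 = 1.523 m, so the parallel axis theorem gives I = 1.3474 + (4.69)(1.523)² = 12.226 kg m².
Thin rod: I_cm = (1/12)ML² = (1/12)(3.2)(0.555)² = 0.08214 kg m²; centre at d = 0.332 + 0.3275 + 0.3275 + 0.536 + 0.536 + 0.2775 = 2.3365 m, so the parallel axis theorem gives I = 0.08214 + (3.2)(2.3365)² = 17.552 kg m².
Total I = 0.32185 + 2.3582 + 12.226 + 17.552 = 32.458 kg m².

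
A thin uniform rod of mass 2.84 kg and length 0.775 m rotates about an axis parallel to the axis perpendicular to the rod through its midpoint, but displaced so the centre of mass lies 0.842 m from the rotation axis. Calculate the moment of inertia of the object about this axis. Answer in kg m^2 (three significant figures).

2.16

I_cm = (1/12)ML² = (1/12)(2.84)(0.775)² = 0.14215 kg m^2; centre at d = 0.842 m, so the parallel axis theorem gives I = 0.14215 + (2.84)(0.842)² = 2.1556 kg m^2.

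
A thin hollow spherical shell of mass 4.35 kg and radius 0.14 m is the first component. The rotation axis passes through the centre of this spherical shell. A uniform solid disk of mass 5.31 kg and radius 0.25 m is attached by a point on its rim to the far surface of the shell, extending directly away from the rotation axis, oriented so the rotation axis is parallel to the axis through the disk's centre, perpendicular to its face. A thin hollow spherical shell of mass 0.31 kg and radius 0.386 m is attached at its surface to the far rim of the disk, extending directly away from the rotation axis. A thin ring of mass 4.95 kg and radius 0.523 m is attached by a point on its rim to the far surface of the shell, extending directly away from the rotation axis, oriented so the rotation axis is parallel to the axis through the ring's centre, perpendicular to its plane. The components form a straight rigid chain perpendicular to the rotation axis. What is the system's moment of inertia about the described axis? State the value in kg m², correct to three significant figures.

Spherical shell: I_cm = (2/3)MR² = (2/3)(4.35)(0.14)² = 0.05684 kg m²; axis through the centre, so I = 0.05684 kg m².
Solid disk: I_cm = (1/2)MR² = (1/2)(5.31)(0.25)² = 0.16594 kg m²; centre at d = 0.14 + 0.25 = 0.39 m, so I = I_cm + Md² gives I = 0.16594 + (5.31)(0.39)² = 0.97359 kg m².
Spherical shell: I_cm = (2/3)MR² = (2/3)(0.31)(0.386)² = 0.030793 kg m²; centre at d = 0.14 + 0.25 + 0.25 + 0.386 = 1.026 m, so I = I_cm + Md² gives I = 0.030793 + (0.31)(1.026)² = 0.35712 kg m².
Thin ring: I_cm = MR² = (4.95)(0.523)² = 1.354 kg m²; centre at d = 0.14 + 0.25 + 0.25 + 0.386 + 0.386 + 0.523 = 1.935 m, so I = I_cm + Md² gives I = 1.354 + (4.95)(1.935)² = 19.888 kg m².
Total I = 0.05684 + 0.97359 + 0.35712 + 19.888 = 21.275 kg m².

21.3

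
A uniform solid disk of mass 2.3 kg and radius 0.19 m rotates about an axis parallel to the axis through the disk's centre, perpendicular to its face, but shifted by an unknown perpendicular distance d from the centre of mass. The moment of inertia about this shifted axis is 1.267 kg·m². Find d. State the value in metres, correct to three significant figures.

0.730

About the centre-of-mass axis, I_cm = (1/2)MR² = (1/2)(2.3)(0.19)² = 0.041515 kg·m².
Parallel axis theorem: I = I_cm + Md², so Md² = 1.267 − 0.041515 = 1.2255 kg·m².
d = √(1.2255 / 2.3) = 0.72994 m.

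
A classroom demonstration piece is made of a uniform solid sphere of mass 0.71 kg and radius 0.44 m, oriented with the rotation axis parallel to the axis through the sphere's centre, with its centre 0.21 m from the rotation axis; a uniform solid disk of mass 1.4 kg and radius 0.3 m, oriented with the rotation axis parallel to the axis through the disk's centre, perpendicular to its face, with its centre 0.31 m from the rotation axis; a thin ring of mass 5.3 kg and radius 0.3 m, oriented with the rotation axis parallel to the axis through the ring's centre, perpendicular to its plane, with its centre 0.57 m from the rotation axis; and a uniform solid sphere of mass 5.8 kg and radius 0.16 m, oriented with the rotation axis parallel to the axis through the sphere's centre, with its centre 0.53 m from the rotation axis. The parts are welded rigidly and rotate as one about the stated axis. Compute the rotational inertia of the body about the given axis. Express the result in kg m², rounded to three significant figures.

4.17

Solid sphere: I_cm = (2/5)MR² = (2/5)(0.71)(0.44)² = 0.054982 kg m²; centre at d = 0.21 m, so I = I_cm + Md² gives I = 0.054982 + (0.71)(0.21)² = 0.086293 kg m².
Solid disk: I_cm = (1/2)MR² = (1/2)(1.4)(0.3)² = 0.063 kg m²; centre at d = 0.31 m, so I = I_cm + Md² gives I = 0.063 + (1.4)(0.31)² = 0.19754 kg m².
Thin ring: I_cm = MR² = (5.3)(0.3)² = 0.477 kg m²; centre at d = 0.57 m, so I = I_cm + Md² gives I = 0.477 + (5.3)(0.57)² = 2.199 kg m².
Solid sphere: I_cm = (2/5)MR² = (2/5)(5.8)(0.16)² = 0.059392 kg m²; centre at d = 0.53 m, so I = I_cm + Md² gives I = 0.059392 + (5.8)(0.53)² = 1.6886 kg m².
Total I = 0.086293 + 0.19754 + 2.199 + 1.6886 = 4.1714 kg m².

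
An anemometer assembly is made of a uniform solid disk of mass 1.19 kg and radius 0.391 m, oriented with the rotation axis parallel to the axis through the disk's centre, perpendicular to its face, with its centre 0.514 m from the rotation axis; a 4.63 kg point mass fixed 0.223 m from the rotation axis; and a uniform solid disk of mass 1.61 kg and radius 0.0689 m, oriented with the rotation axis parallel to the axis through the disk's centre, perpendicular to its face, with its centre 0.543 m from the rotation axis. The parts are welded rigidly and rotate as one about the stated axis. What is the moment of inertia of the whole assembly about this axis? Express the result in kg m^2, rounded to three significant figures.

Solid disk: I_cm = (1/2)MR² = (1/2)(1.19)(0.391)² = 0.090964 kg m^2; centre at d = 0.514 m, so I = I_cm + Md² gives I = 0.090964 + (1.19)(0.514)² = 0.40536 kg m^2.
Point mass: I_cm = 0; centre at d = 0.223 m, so I = I_cm + Md² gives I = 0 + (4.63)(0.223)² = 0.23025 kg m^2.
Solid disk: I_cm = (1/2)MR² = (1/2)(1.61)(0.0689)² = 0.0038215 kg m^2; centre at d = 0.543 m, so I = I_cm + Md² gives I = 0.0038215 + (1.61)(0.543)² = 0.47853 kg m^2.
Total I = 0.40536 + 0.23025 + 0.47853 = 1.1141 kg m^2.

1.11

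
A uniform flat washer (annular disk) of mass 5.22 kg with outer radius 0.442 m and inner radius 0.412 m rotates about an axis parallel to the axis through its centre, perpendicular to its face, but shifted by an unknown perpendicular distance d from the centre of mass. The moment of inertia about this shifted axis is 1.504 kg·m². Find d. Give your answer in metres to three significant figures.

About the centre-of-mass axis, I_cm = (1/2)M(R²+r²) = (1/2)(5.22)[(0.442)² + (0.412)²] = 0.95293 kg·m².
Parallel axis theorem: I = I_cm + Md², so Md² = 1.504 − 0.95293 = 0.55107 kg·m².
d = √(0.55107 / 5.22) = 0.32491 m.

0.325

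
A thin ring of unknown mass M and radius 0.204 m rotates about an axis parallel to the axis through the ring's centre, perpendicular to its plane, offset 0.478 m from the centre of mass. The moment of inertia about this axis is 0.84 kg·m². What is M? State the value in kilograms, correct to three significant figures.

3.11

I = I_cm + Md² = MR² + Md² = M·[1·(0.204)² + (0.478)²] = M·0.2701.
So M = 0.84 / 0.2701 = 3.11 kg.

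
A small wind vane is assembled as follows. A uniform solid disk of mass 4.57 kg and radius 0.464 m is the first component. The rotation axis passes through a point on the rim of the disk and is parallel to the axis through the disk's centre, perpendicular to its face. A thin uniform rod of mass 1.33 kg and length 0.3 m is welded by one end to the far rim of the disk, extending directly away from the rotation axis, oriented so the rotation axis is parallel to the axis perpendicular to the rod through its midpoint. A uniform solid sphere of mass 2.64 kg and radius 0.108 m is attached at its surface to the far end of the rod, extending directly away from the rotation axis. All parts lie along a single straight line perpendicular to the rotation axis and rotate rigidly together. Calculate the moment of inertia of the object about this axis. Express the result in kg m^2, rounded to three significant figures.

Solid disk: I_cm = (1/2)MR² = (1/2)(4.57)(0.464)² = 0.49195 kg m^2; centre at d = 0.464 m, so the parallel axis theorem gives I = 0.49195 + (4.57)(0.464)² = 1.4759 kg m^2.
Thin rod: I_cm = (1/12)ML² = (1/12)(1.33)(0.3)² = 0.009975 kg m^2; centre at d = 0.464 + 0.464 + 0.15 = 1.078 m, so the parallel axis theorem gives I = 0.009975 + (1.33)(1.078)² = 1.5555 kg m^2.
Solid sphere: I_cm = (2/5)MR² = (2/5)(2.64)(0.108)² = 0.012317 kg m^2; centre at d = 0.464 + 0.464 + 0.15 + 0.15 + 0.108 = 1.336 m, so the parallel axis theorem gives I = 0.012317 + (2.64)(1.336)² = 4.7244 kg m^2.
Total I = 1.4759 + 1.5555 + 4.7244 = 7.7558 kg m^2.

7.76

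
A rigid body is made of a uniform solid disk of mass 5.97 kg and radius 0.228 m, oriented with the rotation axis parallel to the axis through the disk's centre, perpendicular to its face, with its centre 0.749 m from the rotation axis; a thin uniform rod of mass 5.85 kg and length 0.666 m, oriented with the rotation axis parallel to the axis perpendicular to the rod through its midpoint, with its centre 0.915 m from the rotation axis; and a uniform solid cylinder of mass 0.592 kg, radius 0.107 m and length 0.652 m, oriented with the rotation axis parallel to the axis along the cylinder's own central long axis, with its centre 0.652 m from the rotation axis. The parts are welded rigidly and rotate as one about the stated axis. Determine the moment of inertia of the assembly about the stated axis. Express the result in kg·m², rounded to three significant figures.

Solid disk: I_cm = (1/2)MR² = (1/2)(5.97)(0.228)² = 0.15517 kg·m²; centre at d = 0.749 m, so the parallel axis theorem gives I = 0.15517 + (5.97)(0.749)² = 3.5043 kg·m².
Thin rod: I_cm = (1/12)ML² = (1/12)(5.85)(0.666)² = 0.21623 kg·m²; centre at d = 0.915 m, so the parallel axis theorem gives I = 0.21623 + (5.85)(0.915)² = 5.114 kg·m².
Solid cylinder: I_cm = (1/2)MR² = (1/2)(0.592)(0.107)² = 0.0033889 kg·m²; centre at d = 0.652 m, so the parallel axis theorem gives I = 0.0033889 + (0.592)(0.652)² = 0.25505 kg·m².
Total I = 3.5043 + 5.114 + 0.25505 = 8.8734 kg·m².

8.87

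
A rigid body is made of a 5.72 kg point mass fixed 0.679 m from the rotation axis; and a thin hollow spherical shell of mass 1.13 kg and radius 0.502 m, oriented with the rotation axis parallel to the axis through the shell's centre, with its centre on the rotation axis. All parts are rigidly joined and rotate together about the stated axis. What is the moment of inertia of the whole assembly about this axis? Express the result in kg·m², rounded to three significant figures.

Point mass: I_cm = 0; centre at d = 0.679 m, so I = I_cm + Md² gives I = 0 + (5.72)(0.679)² = 2.6372 kg·m².
Spherical shell: I_cm = (2/3)MR² = (2/3)(1.13)(0.502)² = 0.18984 kg·m²; axis through the centre, so I = 0.18984 kg·m².
Total I = 2.6372 + 0.18984 = 2.827 kg·m².

2.83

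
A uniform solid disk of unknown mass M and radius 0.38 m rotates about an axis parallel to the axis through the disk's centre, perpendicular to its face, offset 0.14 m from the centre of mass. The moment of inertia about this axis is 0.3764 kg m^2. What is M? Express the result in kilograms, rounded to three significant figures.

I = I_cm + Md² = (1/2)MR² + Md² = M·[0.5·(0.38)² + (0.14)²] = M·0.0918.
So M = 0.3764 / 0.0918 = 4.1002 kg.

4.10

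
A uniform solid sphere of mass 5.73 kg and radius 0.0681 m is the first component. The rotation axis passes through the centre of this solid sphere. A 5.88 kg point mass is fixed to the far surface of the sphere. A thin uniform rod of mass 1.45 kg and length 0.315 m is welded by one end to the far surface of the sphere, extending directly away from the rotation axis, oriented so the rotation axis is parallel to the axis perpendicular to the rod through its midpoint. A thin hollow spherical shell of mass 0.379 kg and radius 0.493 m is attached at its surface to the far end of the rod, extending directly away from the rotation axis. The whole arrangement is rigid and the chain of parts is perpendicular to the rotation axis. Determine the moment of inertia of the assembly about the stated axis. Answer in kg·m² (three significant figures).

Solid sphere: I_cm = (2/5)MR² = (2/5)(5.73)(0.0681)² = 0.010629 kg·m²; axis through the centre, so I = 0.010629 kg·m².
Point mass: I_cm = 0; centre at d = 0.0681 m, so I = I_cm + Md² gives I = 0 + (5.88)(0.0681)² = 0.027269 kg·m².
Thin rod: I_cm = (1/12)ML² = (1/12)(1.45)(0.315)² = 0.01199 kg·m²; centre at d = 0.0681 + 0.1575 = 0.2256 m, so I = I_cm + Md² gives I = 0.01199 + (1.45)(0.2256)² = 0.085788 kg·m².
Spherical shell: I_cm = (2/3)MR² = (2/3)(0.379)(0.493)² = 0.06141 kg·m²; centre at d = 0.0681 + 0.1575 + 0.1575 + 0.493 = 0.8761 m, so I = I_cm + Md² gives I = 0.06141 + (0.379)(0.8761)² = 0.35231 kg·m².
Total I = 0.010629 + 0.027269 + 0.085788 + 0.35231 = 0.476 kg·m².

0.476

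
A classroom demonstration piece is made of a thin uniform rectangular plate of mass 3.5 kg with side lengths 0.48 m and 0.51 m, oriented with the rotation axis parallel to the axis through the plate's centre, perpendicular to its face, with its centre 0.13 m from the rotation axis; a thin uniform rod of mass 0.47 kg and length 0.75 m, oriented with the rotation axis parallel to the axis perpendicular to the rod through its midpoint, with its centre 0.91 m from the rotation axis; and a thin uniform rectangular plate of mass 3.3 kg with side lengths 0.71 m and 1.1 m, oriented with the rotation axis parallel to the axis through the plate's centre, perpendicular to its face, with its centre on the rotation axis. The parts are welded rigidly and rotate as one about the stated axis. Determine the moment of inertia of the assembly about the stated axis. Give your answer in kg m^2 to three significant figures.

Rectangular plate: I_cm = (1/12)M(a²+b²) = (1/12)(3.5)[(0.48)² + (0.51)²] = 0.14306 kg m^2; centre at d = 0.13 m, so the parallel axis theorem gives I = 0.14306 + (3.5)(0.13)² = 0.20221 kg m^2.
Thin rod: I_cm = (1/12)ML² = (1/12)(0.47)(0.75)² = 0.022031 kg m^2; centre at d = 0.91 m, so the parallel axis theorem gives I = 0.022031 + (0.47)(0.91)² = 0.41124 kg m^2.
Rectangular plate: I_cm = (1/12)M(a²+b²) = (1/12)(3.3)[(0.71)² + (1.1)²] = 0.47138 kg m^2; axis through the centre, so I = 0.47138 kg m^2.
Total I = 0.20221 + 0.41124 + 0.47138 = 1.0848 kg m^2.

1.08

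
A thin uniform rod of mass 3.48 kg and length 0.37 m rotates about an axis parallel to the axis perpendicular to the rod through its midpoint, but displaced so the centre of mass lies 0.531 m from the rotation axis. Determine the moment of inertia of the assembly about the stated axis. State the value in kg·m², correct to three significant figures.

I_cm = (1/12)ML² = (1/12)(3.48)(0.37)² = 0.039701 kg·m²; centre at d = 0.531 m, so the parallel axis theorem gives I = 0.039701 + (3.48)(0.531)² = 1.0209 kg·m².

1.02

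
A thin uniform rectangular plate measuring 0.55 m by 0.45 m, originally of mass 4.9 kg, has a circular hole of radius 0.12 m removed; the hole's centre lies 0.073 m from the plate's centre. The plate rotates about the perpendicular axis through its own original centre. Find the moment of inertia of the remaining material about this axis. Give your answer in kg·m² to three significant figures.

Unpierced body about its centre: I₀ = (1/12)M(a²+b²) = (1/12)(4.9)[(0.55)² + (0.45)²] = 0.20621 kg·m².
The removed disk has mass m = M·πr²/(ab) = (4.9)·π(0.12)²/(0.55·0.45) = 0.89564 kg (same uniform areal density).
Its moment of inertia about the rotation axis (parallel-axis theorem): I_hole = (1/2)mr² + md² = (1/2)(0.89564)(0.12)² + (0.89564)(0.073)² = 0.011221 kg·m².
Treating the hole as negative mass, I = I₀ − I_hole = 0.20621 − 0.011221 = 0.19499 kg·m².

0.195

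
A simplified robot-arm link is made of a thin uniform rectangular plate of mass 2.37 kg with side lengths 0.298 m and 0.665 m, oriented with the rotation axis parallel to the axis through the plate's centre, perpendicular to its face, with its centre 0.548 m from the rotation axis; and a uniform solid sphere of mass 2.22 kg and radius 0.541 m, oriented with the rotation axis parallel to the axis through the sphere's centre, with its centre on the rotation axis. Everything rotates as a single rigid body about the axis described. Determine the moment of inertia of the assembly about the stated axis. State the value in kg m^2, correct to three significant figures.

Rectangular plate: I_cm = (1/12)M(a²+b²) = (1/12)(2.37)[(0.298)² + (0.665)²] = 0.10488 kg m^2; centre at d = 0.548 m, so the parallel axis theorem gives I = 0.10488 + (2.37)(0.548)² = 0.8166 kg m^2.
Solid sphere: I_cm = (2/5)MR² = (2/5)(2.22)(0.541)² = 0.2599 kg m^2; axis through the centre, so I = 0.2599 kg m^2.
Total I = 0.8166 + 0.2599 = 1.0765 kg m^2.

1.08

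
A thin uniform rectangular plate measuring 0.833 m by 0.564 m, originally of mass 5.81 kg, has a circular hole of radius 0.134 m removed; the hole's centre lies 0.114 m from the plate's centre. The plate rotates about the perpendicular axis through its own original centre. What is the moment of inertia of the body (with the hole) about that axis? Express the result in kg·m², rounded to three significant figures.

Unpierced body about its centre: I₀ = (1/12)M(a²+b²) = (1/12)(5.81)[(0.833)² + (0.564)²] = 0.48997 kg·m².
The removed disk has mass m = M·πr²/(ab) = (5.81)·π(0.134)²/(0.833·0.564) = 0.69761 kg (same uniform areal density).
Its moment of inertia about the rotation axis (parallel-axis theorem): I_hole = (1/2)mr² + md² = (1/2)(0.69761)(0.134)² + (0.69761)(0.114)² = 0.015329 kg·m².
Treating the hole as negative mass, I = I₀ − I_hole = 0.48997 − 0.015329 = 0.47464 kg·m².

0.475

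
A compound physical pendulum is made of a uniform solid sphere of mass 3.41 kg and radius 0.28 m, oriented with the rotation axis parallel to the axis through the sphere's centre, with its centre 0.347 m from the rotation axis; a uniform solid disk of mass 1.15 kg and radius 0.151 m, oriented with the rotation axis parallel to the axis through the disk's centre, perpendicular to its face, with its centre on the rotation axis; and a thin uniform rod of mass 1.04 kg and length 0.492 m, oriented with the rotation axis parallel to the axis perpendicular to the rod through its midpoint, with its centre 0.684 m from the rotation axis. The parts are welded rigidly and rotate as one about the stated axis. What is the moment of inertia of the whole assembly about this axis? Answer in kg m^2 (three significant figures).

Solid sphere: I_cm = (2/5)MR² = (2/5)(3.41)(0.28)² = 0.10694 kg m^2; centre at d = 0.347 m, so the parallel axis theorem gives I = 0.10694 + (3.41)(0.347)² = 0.51753 kg m^2.
Solid disk: I_cm = (1/2)MR² = (1/2)(1.15)(0.151)² = 0.013111 kg m^2; axis through the centre, so I = 0.013111 kg m^2.
Thin rod: I_cm = (1/12)ML² = (1/12)(1.04)(0.492)² = 0.020979 kg m^2; centre at d = 0.684 m, so the parallel axis theorem gives I = 0.020979 + (1.04)(0.684)² = 0.50755 kg m^2.
Total I = 0.51753 + 0.013111 + 0.50755 = 1.0382 kg m^2.

1.04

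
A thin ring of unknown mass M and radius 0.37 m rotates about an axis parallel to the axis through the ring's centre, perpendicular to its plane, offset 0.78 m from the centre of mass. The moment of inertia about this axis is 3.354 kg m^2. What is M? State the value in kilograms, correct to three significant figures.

4.50

I = I_cm + Md² = MR² + Md² = M·[1·(0.37)² + (0.78)²] = M·0.7453.
So M = 3.354 / 0.7453 = 4.5002 kg.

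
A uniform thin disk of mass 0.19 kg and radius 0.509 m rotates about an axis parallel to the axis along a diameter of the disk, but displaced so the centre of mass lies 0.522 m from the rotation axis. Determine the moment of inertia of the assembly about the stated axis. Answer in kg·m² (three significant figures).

0.0641

I_cm = (1/4)MR² = (1/4)(0.19)(0.509)² = 0.012306 kg·m²; centre at d = 0.522 m, so I = I_cm + Md² gives I = 0.012306 + (0.19)(0.522)² = 0.064078 kg·m².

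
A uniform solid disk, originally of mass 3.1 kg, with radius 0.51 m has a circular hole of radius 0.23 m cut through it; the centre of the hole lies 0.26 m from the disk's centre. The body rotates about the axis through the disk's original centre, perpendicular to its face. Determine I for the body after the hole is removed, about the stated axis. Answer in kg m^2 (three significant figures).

Unpierced body about its centre: I₀ = (1/2)MR² = (1/2)(3.1)(0.51)² = 0.40315 kg m^2.
The removed disk has mass m = M·(r/R)² = (3.1)(0.23/0.51)² = 0.63049 kg (same uniform areal density).
Its moment of inertia about the rotation axis (parallel-axis theorem): I_hole = (1/2)mr² + md² = (1/2)(0.63049)(0.23)² + (0.63049)(0.26)² = 0.059297 kg m^2.
Treating the hole as negative mass, I = I₀ − I_hole = 0.40315 − 0.059297 = 0.34386 kg m^2.

0.344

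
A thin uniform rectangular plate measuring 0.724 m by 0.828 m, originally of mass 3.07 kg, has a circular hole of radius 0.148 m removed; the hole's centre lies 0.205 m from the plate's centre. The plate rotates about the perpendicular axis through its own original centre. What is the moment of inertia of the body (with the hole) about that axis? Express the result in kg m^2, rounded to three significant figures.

Unpierced body about its centre: I₀ = (1/12)M(a²+b²) = (1/12)(3.07)[(0.724)² + (0.828)²] = 0.3095 kg m^2.
The removed disk has mass m = M·πr²/(ab) = (3.07)·π(0.148)²/(0.724·0.828) = 0.35241 kg (same uniform areal density).
Its moment of inertia about the rotation axis (parallel-axis theorem): I_hole = (1/2)mr² + md² = (1/2)(0.35241)(0.148)² + (0.35241)(0.205)² = 0.018669 kg m^2.
Treating the hole as negative mass, I = I₀ − I_hole = 0.3095 − 0.018669 = 0.29083 kg m^2.

0.291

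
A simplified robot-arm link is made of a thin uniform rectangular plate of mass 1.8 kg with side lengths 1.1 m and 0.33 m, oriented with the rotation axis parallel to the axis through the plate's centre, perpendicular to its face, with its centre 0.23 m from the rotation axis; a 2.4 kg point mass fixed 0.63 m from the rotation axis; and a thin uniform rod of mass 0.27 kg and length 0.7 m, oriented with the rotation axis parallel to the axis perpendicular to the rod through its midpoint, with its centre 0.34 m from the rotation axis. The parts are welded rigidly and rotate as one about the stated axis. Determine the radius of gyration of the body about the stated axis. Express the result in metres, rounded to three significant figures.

Rectangular plate: I_cm = (1/12)M(a²+b²) = (1/12)(1.8)[(1.1)² + (0.33)²] = 0.19784 kg m²; centre at d = 0.23 m, so I = I_cm + Md² gives I = 0.19784 + (1.8)(0.23)² = 0.29306 kg m².
Point mass: I_cm = 0; centre at d = 0.63 m, so I = I_cm + Md² gives I = 0 + (2.4)(0.63)² = 0.95256 kg m².
Thin rod: I_cm = (1/12)ML² = (1/12)(0.27)(0.7)² = 0.011025 kg m²; centre at d = 0.34 m, so I = I_cm + Md² gives I = 0.011025 + (0.27)(0.34)² = 0.042237 kg m².
Total I = 1.2879 kg m²; total mass M = 4.47 kg.
k = √(I/M) = √(1.2879/4.47) = 0.53676 m.

0.537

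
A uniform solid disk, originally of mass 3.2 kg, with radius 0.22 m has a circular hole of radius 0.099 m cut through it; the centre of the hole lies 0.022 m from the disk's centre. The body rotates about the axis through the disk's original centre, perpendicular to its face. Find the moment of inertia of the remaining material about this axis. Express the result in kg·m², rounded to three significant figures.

0.0740

Unpierced body about its centre: I₀ = (1/2)MR² = (1/2)(3.2)(0.22)² = 0.07744 kg·m².
The removed disk has mass m = M·(r/R)² = (3.2)(0.099/0.22)² = 0.648 kg (same uniform areal density).
Its moment of inertia about the rotation axis (parallel-axis theorem): I_hole = (1/2)mr² + md² = (1/2)(0.648)(0.099)² + (0.648)(0.022)² = 0.0034892 kg·m².
Treating the hole as negative mass, I = I₀ − I_hole = 0.07744 − 0.0034892 = 0.073951 kg·m².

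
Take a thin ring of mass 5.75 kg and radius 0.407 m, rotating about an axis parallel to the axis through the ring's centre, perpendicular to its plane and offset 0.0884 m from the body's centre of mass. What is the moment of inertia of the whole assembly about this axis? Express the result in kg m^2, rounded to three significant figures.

I_cm = MR² = (5.75)(0.407)² = 0.95248 kg m^2; centre at d = 0.0884 m, so I = I_cm + Md² gives I = 0.95248 + (5.75)(0.0884)² = 0.99742 kg m^2.

0.997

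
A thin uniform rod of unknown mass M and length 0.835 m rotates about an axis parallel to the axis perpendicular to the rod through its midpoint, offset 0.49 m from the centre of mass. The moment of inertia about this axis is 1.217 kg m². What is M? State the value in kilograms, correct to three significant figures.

I = I_cm + Md² = (1/12)ML² + Md² = M·[0.0833333·(0.835)² + (0.49)²] = M·0.2982.
So M = 1.217 / 0.2982 = 4.0811 kg.

4.08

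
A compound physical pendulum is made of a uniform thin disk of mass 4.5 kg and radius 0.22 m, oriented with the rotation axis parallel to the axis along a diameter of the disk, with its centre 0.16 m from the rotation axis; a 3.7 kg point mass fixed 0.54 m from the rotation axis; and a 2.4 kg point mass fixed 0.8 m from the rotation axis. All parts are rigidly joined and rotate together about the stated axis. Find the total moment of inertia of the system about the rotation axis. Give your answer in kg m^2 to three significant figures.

Thin disk: I_cm = (1/4)MR² = (1/4)(4.5)(0.22)² = 0.05445 kg m^2; centre at d = 0.16 m, so I = I_cm + Md² gives I = 0.05445 + (4.5)(0.16)² = 0.16965 kg m^2.
Point mass: I_cm = 0; centre at d = 0.54 m, so I = I_cm + Md² gives I = 0 + (3.7)(0.54)² = 1.0789 kg m^2.
Point mass: I_cm = 0; centre at d = 0.8 m, so I = I_cm + Md² gives I = 0 + (2.4)(0.8)² = 1.536 kg m^2.
Total I = 0.16965 + 1.0789 + 1.536 = 2.7846 kg m^2.

2.78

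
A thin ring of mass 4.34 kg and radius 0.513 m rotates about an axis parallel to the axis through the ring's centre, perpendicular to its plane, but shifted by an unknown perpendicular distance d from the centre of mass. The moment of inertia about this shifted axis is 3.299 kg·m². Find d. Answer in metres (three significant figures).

About the centre-of-mass axis, I_cm = MR² = (4.34)(0.513)² = 1.1422 kg·m².
Parallel axis theorem: I = I_cm + Md², so Md² = 3.299 − 1.1422 = 2.1568 kg·m².
d = √(2.1568 / 4.34) = 0.70496 m.

0.705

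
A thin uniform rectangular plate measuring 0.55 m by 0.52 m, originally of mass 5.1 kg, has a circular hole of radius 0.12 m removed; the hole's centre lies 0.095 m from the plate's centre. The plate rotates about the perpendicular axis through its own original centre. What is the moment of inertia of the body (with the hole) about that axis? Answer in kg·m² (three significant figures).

Unpierced body about its centre: I₀ = (1/12)M(a²+b²) = (1/12)(5.1)[(0.55)² + (0.52)²] = 0.24348 kg·m².
The removed disk has mass m = M·πr²/(ab) = (5.1)·π(0.12)²/(0.55·0.52) = 0.80671 kg (same uniform areal density).
Its moment of inertia about the rotation axis (parallel-axis theorem): I_hole = (1/2)mr² + md² = (1/2)(0.80671)(0.12)² + (0.80671)(0.095)² = 0.013089 kg·m².
Treating the hole as negative mass, I = I₀ − I_hole = 0.24348 − 0.013089 = 0.23039 kg·m².

0.230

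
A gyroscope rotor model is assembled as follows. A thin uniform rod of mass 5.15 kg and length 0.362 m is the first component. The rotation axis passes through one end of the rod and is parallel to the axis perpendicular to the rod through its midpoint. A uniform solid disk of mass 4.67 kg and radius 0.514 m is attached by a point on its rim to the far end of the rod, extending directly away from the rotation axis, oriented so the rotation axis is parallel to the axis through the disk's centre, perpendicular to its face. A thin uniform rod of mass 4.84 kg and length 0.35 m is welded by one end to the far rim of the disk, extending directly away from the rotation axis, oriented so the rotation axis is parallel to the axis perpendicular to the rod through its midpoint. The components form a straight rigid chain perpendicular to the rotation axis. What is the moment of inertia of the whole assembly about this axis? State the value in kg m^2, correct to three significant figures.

16.3

Thin rod: I_cm = (1/12)ML² = (1/12)(5.15)(0.362)² = 0.05624 kg m^2; centre at d = 0.181 m, so I = I_cm + Md² gives I = 0.05624 + (5.15)(0.181)² = 0.22496 kg m^2.
Solid disk: I_cm = (1/2)MR² = (1/2)(4.67)(0.514)² = 0.6169 kg m^2; centre at d = 0.181 + 0.181 + 0.514 = 0.876 m, so I = I_cm + Md² gives I = 0.6169 + (4.67)(0.876)² = 4.2005 kg m^2.
Thin rod: I_cm = (1/12)ML² = (1/12)(4.84)(0.35)² = 0.049408 kg m^2; centre at d = 0.181 + 0.181 + 0.514 + 0.514 + 0.175 = 1.565 m, so I = I_cm + Md² gives I = 0.049408 + (4.84)(1.565)² = 11.904 kg m^2.
Total I = 0.22496 + 4.2005 + 11.904 = 16.329 kg m^2.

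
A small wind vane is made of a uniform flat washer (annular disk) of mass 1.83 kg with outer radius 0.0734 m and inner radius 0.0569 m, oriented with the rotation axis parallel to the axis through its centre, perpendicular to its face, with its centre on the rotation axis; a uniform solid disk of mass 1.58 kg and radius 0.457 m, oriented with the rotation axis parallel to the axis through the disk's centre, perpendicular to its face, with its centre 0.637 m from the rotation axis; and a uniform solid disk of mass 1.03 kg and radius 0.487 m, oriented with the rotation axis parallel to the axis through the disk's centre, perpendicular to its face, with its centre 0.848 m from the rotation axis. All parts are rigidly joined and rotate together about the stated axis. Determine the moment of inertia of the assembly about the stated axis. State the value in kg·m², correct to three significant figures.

Annular disk: I_cm = (1/2)M(R²+r²) = (1/2)(1.83)[(0.0734)² + (0.0569)²] = 0.007892 kg·m²; axis through the centre, so I = 0.007892 kg·m².
Solid disk: I_cm = (1/2)MR² = (1/2)(1.58)(0.457)² = 0.16499 kg·m²; centre at d = 0.637 m, so the parallel axis theorem gives I = 0.16499 + (1.58)(0.637)² = 0.80611 kg·m².
Solid disk: I_cm = (1/2)MR² = (1/2)(1.03)(0.487)² = 0.12214 kg·m²; centre at d = 0.848 m, so the parallel axis theorem gives I = 0.12214 + (1.03)(0.848)² = 0.86282 kg·m².
Total I = 0.007892 + 0.80611 + 0.86282 = 1.6768 kg·m².

1.68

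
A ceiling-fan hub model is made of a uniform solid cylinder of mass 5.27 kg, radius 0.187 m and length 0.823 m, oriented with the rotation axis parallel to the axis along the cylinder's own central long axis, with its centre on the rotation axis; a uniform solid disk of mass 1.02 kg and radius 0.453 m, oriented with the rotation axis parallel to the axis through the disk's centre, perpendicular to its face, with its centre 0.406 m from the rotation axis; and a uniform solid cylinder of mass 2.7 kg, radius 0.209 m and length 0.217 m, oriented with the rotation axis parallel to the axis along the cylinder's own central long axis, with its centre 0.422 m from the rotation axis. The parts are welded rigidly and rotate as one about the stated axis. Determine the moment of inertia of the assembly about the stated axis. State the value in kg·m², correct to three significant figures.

Solid cylinder: I_cm = (1/2)MR² = (1/2)(5.27)(0.187)² = 0.092143 kg·m²; axis through the centre, so I = 0.092143 kg·m².
Solid disk: I_cm = (1/2)MR² = (1/2)(1.02)(0.453)² = 0.10466 kg·m²; centre at d = 0.406 m, so I = I_cm + Md² gives I = 0.10466 + (1.02)(0.406)² = 0.27279 kg·m².
Solid cylinder: I_cm = (1/2)MR² = (1/2)(2.7)(0.209)² = 0.058969 kg·m²; centre at d = 0.422 m, so I = I_cm + Md² gives I = 0.058969 + (2.7)(0.422)² = 0.5398 kg·m².
Total I = 0.092143 + 0.27279 + 0.5398 = 0.90473 kg·m².

0.905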